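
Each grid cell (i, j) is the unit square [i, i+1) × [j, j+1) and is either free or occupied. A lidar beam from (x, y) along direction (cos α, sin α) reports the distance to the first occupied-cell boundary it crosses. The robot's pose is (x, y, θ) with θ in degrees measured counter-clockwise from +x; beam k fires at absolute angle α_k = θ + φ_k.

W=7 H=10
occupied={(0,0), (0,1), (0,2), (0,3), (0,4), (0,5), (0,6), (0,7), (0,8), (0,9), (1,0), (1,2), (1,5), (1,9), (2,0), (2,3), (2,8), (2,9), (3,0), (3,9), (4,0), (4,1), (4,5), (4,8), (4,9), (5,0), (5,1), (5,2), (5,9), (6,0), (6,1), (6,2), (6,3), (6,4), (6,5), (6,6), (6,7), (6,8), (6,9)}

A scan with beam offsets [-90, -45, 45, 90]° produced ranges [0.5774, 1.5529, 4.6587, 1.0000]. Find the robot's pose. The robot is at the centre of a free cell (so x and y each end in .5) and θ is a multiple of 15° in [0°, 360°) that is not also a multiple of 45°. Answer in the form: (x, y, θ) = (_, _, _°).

Candidates: 31 free-cell centres × 16 headings = 496 poses. Raycast each; keep the one whose scan matches to 4 dp.
  (4.5, 7.5, 330°): beam 1 = 4.0415 ≠ 0.5774 ✗
  (5.5, 8.5, 195°): beam 1 = 0.5176 ≠ 0.5774 ✗
  (5.5, 7.5, 330°): beam 1 = 1.7321 ≠ 0.5774 ✗
  (3.5, 3.5, 210°): beam 1 = 5.0000 ≠ 0.5774 ✗
  …
  (1.5, 7.5, 300°): r_1=0.5774, r_2=1.5529, r_3=4.6587, r_4=1.0000 — all match ✓
Unique over the lattice → pose = (1.5, 7.5, 300°).

(x, y, θ) = (1.5, 7.5, 300°)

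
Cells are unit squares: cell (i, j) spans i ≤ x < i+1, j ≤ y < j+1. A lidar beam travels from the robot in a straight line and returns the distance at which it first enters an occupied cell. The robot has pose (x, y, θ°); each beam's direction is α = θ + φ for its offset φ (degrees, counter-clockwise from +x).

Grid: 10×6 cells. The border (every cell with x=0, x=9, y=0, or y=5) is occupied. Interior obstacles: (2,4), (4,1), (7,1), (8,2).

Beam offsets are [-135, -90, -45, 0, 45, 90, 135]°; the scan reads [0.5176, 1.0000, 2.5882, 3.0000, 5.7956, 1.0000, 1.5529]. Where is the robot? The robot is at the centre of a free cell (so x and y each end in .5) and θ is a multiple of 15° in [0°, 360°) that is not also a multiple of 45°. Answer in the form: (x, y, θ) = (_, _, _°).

(x, y, θ) = (1.5, 3.5, 330°)

Enumerate (i+0.5, j+0.5, θ) over the 28 free cells and 16 admissible headings. For each, cast all 7 beams and compare to the given ranges.
  (6.5, 1.5, 165°): beam 1 = 0.5774 ≠ 0.5176 ✗
  (7.5, 4.5, 15°): beam 1 = 4.0415 ≠ 0.5176 ✗
  (6.5, 4.5, 300°): beam 1 = 1.9319 ≠ 0.5176 ✗
  (6.5, 2.5, 15°): beam 1 = 1.7321 ≠ 0.5176 ✗
  (5.5, 2.5, 195°): beam 1 = 2.8868 ≠ 0.5176 ✗
  …
  (1.5, 3.5, 330°): r_1=0.5176, r_2=1.0000, r_3=2.5882, r_4=3.0000, r_5=5.7956, r_6=1.0000, r_7=1.5529 — all match ✓
No second candidate reproduces the full scan.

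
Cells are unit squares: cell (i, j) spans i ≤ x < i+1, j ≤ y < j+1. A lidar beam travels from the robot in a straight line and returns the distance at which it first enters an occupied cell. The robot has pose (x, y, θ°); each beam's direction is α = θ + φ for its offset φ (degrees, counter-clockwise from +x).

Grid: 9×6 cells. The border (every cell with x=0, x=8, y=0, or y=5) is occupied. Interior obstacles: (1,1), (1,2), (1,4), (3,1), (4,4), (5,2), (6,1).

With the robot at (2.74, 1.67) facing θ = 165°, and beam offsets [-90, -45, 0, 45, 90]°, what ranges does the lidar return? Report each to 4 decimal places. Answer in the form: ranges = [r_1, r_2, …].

ranges = [3.4475, 1.4800, 0.7661, 0.8545, 0.6936]

beam 1: φ=-90°, α=75°
  dir = (cos 75°, sin 75°) = (0.2588, 0.9659); from cell (2,1)
  next x-line at t=1.0046, next y-line at t=0.3416; Δt_x=3.8637, Δt_y=1.0353
    y: enter (2,2) at t=0.3416
    x: enter (3,2) at t=1.0046
    y: enter (3,3) at t=1.3769
    y: enter (3,4) at t=2.4122
    y: enter (3,5) at t=3.4475 ← occupied
  → r_1 = 3.4475
beam 2: φ=-45°, α=120°
  dir = (cos 120°, sin 120°) = (-0.5000, 0.8660); from cell (2,1)
  next x-line at t=1.4800, next y-line at t=0.3811; Δt_x=2.0000, Δt_y=1.1547
    y: enter (2,2) at t=0.3811
    x: enter (1,2) at t=1.4800 ← occupied
  → r_2 = 1.4800
beam 3: φ=0°, α=165°
  dir = (cos 165°, sin 165°) = (-0.9659, 0.2588); from cell (2,1)
  next x-line at t=0.7661, next y-line at t=1.2750; Δt_x=1.0353, Δt_y=3.8637
    x: enter (1,1) at t=0.7661 ← occupied
  → r_3 = 0.7661
beam 4: φ=45°, α=210°
  dir = (cos 210°, sin 210°) = (-0.8660, -0.5000); from cell (2,1)
  next x-line at t=0.8545, next y-line at t=1.3400; Δt_x=1.1547, Δt_y=2.0000
    x: enter (1,1) at t=0.8545 ← occupied
  → r_4 = 0.8545
beam 5: φ=90°, α=255°
  dir = (cos 255°, sin 255°) = (-0.2588, -0.9659); from cell (2,1)
  next x-line at t=2.8591, next y-line at t=0.6936; Δt_x=3.8637, Δt_y=1.0353
    y: enter (2,0) at t=0.6936 ← occupied
  → r_5 = 0.6936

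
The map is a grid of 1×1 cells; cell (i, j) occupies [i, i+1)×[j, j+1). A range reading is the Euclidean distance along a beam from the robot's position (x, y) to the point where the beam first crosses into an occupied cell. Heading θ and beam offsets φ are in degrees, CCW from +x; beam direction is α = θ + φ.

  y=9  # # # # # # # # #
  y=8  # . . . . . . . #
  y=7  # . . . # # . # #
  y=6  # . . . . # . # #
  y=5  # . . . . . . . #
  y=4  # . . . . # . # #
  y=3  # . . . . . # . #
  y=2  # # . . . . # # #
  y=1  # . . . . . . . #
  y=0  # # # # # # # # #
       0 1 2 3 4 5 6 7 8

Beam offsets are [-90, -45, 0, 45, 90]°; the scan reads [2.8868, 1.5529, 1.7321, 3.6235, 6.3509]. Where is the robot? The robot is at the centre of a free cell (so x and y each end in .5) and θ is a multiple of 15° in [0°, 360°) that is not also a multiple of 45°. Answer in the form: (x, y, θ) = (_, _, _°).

Candidates: 45 free-cell centres × 16 headings = 720 poses. Raycast each; keep the one whose scan matches to 4 dp.
  (1.5, 1.5, 240°): beam 1 = 0.5774 ≠ 2.8868 ✗
  (5.5, 2.5, 330°): beam 1 = 1.7321 ≠ 2.8868 ✗
  (6.5, 7.5, 15°): beam 1 = 2.5882 ≠ 2.8868 ✗
  (1.5, 3.5, 255°): beam 1 = 0.5176 ≠ 2.8868 ✗
  …
  (2.5, 6.5, 210°): r_1=2.8868, r_2=1.5529, r_3=1.7321, r_4=3.6235, r_5=6.3509 — all match ✓
Unique over the lattice → pose = (2.5, 6.5, 210°).

(x, y, θ) = (2.5, 6.5, 210°)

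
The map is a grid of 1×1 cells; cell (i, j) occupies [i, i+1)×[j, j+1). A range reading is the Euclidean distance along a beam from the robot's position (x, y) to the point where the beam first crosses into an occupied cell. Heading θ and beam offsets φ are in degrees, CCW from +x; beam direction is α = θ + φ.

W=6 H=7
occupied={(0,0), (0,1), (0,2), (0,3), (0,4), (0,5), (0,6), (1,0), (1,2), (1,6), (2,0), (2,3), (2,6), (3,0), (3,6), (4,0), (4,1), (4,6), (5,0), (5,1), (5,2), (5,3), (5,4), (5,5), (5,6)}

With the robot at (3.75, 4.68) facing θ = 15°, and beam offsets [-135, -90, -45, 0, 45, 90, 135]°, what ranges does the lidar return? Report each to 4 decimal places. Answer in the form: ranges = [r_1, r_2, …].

ranges = [1.5000, 2.7745, 1.4434, 1.2941, 1.5242, 1.3666, 2.6400]

beam 1: φ=-135°, α=240°
  cosα=-0.5000 sinα=-0.8660 | (3,4) | tMaxX 1.5000 tMaxY 0.7852 | tΔX 2.0000 tΔY 1.1547
    t=0.7852 [y] (3,3)
    t=1.5000 [x] (2,3) — stop
  → r_1 = 1.5000
beam 2: φ=-90°, α=285°
  cosα=0.2588 sinα=-0.9659 | (3,4) | tMaxX 0.9659 tMaxY 0.7040 | tΔX 3.8637 tΔY 1.0353
    t=0.7040 [y] (3,3)
    t=0.9659 [x] (4,3)
    t=1.7393 [y] (4,2)
    t=2.7745 [y] (4,1) — stop
  → r_2 = 2.7745
beam 3: φ=-45°, α=330°
  cosα=0.8660 sinα=-0.5000 | (3,4) | tMaxX 0.2887 tMaxY 1.3600 | tΔX 1.1547 tΔY 2.0000
    t=0.2887 [x] (4,4)
    t=1.3600 [y] (4,3)
    t=1.4434 [x] (5,3) — stop
  → r_3 = 1.4434
beam 4: φ=0°, α=15°
  cosα=0.9659 sinα=0.2588 | (3,4) | tMaxX 0.2588 tMaxY 1.2364 | tΔX 1.0353 tΔY 3.8637
    t=0.2588 [x] (4,4)
    t=1.2364 [y] (4,5)
    t=1.2941 [x] (5,5) — stop
  → r_4 = 1.2941
beam 5: φ=45°, α=60°
  cosα=0.5000 sinα=0.8660 | (3,4) | tMaxX 0.5000 tMaxY 0.3695 | tΔX 2.0000 tΔY 1.1547
    t=0.3695 [y] (3,5)
    t=0.5000 [x] (4,5)
    t=1.5242 [y] (4,6) — stop
  → r_5 = 1.5242
beam 6: φ=90°, α=105°
  cosα=-0.2588 sinα=0.9659 | (3,4) | tMaxX 2.8978 tMaxY 0.3313 | tΔX 3.8637 tΔY 1.0353
    t=0.3313 [y] (3,5)
    t=1.3666 [y] (3,6) — stop
  → r_6 = 1.3666
beam 7: φ=135°, α=150°
  cosα=-0.8660 sinα=0.5000 | (3,4) | tMaxX 0.8660 tMaxY 0.6400 | tΔX 1.1547 tΔY 2.0000
    t=0.6400 [y] (3,5)
    t=0.8660 [x] (2,5)
    t=2.0207 [x] (1,5)
    t=2.6400 [y] (1,6) — stop
  → r_7 = 2.6400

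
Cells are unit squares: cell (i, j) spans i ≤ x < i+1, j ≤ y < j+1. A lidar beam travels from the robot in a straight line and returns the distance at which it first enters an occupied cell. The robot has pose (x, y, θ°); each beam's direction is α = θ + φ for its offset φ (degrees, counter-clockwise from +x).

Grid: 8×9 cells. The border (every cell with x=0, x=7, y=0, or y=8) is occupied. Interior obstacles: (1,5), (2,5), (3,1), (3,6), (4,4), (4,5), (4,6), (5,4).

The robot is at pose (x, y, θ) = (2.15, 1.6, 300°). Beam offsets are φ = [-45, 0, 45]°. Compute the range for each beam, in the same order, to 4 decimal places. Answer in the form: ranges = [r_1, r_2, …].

beam 1: φ=-45°, α=255°
  direction (-0.2588, -0.9659); cell (2,1); t to first gridline: x 0.5796, y 0.6212 (then +3.8637 / +1.0353)
    (1,1) via x @ 0.5796
    (1,0) via y @ 0.6212  # hit
  → r_1 = 0.6212
beam 2: φ=0°, α=300°
  direction (0.5000, -0.8660); cell (2,1); t to first gridline: x 1.7000, y 0.6928 (then +2.0000 / +1.1547)
    (2,0) via y @ 0.6928  # hit
  → r_2 = 0.6928
beam 3: φ=45°, α=345°
  direction (0.9659, -0.2588); cell (2,1); t to first gridline: x 0.8800, y 2.3182 (then +1.0353 / +3.8637)
    (3,1) via x @ 0.8800  # hit
  → r_3 = 0.8800

ranges = [0.6212, 0.6928, 0.8800]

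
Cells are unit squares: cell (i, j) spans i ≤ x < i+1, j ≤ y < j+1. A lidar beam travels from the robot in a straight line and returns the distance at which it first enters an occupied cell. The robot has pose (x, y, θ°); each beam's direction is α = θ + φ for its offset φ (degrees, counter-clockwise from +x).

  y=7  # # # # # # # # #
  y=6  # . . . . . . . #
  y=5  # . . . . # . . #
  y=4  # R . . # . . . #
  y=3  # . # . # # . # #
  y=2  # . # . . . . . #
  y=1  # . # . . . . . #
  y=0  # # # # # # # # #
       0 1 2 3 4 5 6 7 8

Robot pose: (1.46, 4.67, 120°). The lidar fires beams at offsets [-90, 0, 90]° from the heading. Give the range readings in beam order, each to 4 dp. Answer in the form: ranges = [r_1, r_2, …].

ranges = [4.6600, 0.9200, 0.5312]

beam 1: φ=-90°, α=30°
  d=(0.8660,0.5000)  start (1,4)  tX=0.6235 tY=0.6600  stride 1/|dx|=1.1547 1/|dy|=2.0000
    cross x-line → (2,4), t=0.6235
    cross y-line → (2,5), t=0.6600
    cross x-line → (3,5), t=1.7782
    cross y-line → (3,6), t=2.6600
    cross x-line → (4,6), t=2.9329
    cross x-line → (5,6), t=4.0876
    cross y-line → (5,7), t=4.6600 (wall)
  → r_1 = 4.6600
beam 2: φ=0°, α=120°
  d=(-0.5000,0.8660)  start (1,4)  tX=0.9200 tY=0.3811  stride 1/|dx|=2.0000 1/|dy|=1.1547
    cross y-line → (1,5), t=0.3811
    cross x-line → (0,5), t=0.9200 (wall)
  → r_2 = 0.9200
beam 3: φ=90°, α=210°
  d=(-0.8660,-0.5000)  start (1,4)  tX=0.5312 tY=1.3400  stride 1/|dx|=1.1547 1/|dy|=2.0000
    cross x-line → (0,4), t=0.5312 (wall)
  → r_3 = 0.5312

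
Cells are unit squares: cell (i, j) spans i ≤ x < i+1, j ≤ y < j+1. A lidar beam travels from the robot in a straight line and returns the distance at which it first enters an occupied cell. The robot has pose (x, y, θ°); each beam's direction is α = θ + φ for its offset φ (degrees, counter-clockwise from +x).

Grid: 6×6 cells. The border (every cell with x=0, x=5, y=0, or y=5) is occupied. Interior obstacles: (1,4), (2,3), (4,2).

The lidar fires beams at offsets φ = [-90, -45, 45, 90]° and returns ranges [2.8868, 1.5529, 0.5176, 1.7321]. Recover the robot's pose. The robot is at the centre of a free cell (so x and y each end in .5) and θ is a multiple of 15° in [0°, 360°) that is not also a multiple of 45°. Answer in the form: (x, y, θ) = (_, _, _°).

The pose lattice has 13·16 = 208 candidates. Test each by forward raycasting.
  (2.5, 1.5, 75°): beam 1 = 1.9319 ≠ 2.8868 ✗
  (4.5, 4.5, 240°): beam 1 = 1.0000 ≠ 2.8868 ✗
  (3.5, 4.5, 300°): beam 1 = 1.0000 ≠ 2.8868 ✗
  (3.5, 3.5, 330°): beam 2 = 2.5882 ≠ 1.5529 ✗
  …
  (2.5, 2.5, 60°): r_1=2.8868, r_2=1.5529, r_3=0.5176, r_4=1.7321 — all match ✓
Unique over the lattice → pose = (2.5, 2.5, 60°).

(x, y, θ) = (2.5, 2.5, 60°)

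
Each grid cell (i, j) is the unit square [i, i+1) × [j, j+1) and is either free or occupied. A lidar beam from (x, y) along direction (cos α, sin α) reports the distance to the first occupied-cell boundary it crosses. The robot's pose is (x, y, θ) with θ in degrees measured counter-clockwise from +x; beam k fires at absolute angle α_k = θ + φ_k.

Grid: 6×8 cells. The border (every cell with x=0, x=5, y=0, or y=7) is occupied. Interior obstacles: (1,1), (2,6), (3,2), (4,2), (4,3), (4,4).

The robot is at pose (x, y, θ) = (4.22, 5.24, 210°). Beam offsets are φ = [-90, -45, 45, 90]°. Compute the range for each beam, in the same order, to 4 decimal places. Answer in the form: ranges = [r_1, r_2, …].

beam 1: φ=-90°, α=120°
  dir = (cos 120°, sin 120°) = (-0.5000, 0.8660); from cell (4,5)
  next x-line at t=0.4400, next y-line at t=0.8776; Δt_x=2.0000, Δt_y=1.1547
    x: enter (3,5) at t=0.4400
    y: enter (3,6) at t=0.8776
    y: enter (3,7) at t=2.0323 ← occupied
  → r_1 = 2.0323
beam 2: φ=-45°, α=165°
  dir = (cos 165°, sin 165°) = (-0.9659, 0.2588); from cell (4,5)
  next x-line at t=0.2278, next y-line at t=2.9364; Δt_x=1.0353, Δt_y=3.8637
    x: enter (3,5) at t=0.2278
    x: enter (2,5) at t=1.2630
    x: enter (1,5) at t=2.2983
    y: enter (1,6) at t=2.9364
    x: enter (0,6) at t=3.3336 ← occupied
  → r_2 = 3.3336
beam 3: φ=45°, α=255°
  dir = (cos 255°, sin 255°) = (-0.2588, -0.9659); from cell (4,5)
  next x-line at t=0.8500, next y-line at t=0.2485; Δt_x=3.8637, Δt_y=1.0353
    y: enter (4,4) at t=0.2485 ← occupied
  → r_3 = 0.2485
beam 4: φ=90°, α=300°
  dir = (cos 300°, sin 300°) = (0.5000, -0.8660); from cell (4,5)
  next x-line at t=1.5600, next y-line at t=0.2771; Δt_x=2.0000, Δt_y=1.1547
    y: enter (4,4) at t=0.2771 ← occupied
  → r_4 = 0.2771

ranges = [2.0323, 3.3336, 0.2485, 0.2771]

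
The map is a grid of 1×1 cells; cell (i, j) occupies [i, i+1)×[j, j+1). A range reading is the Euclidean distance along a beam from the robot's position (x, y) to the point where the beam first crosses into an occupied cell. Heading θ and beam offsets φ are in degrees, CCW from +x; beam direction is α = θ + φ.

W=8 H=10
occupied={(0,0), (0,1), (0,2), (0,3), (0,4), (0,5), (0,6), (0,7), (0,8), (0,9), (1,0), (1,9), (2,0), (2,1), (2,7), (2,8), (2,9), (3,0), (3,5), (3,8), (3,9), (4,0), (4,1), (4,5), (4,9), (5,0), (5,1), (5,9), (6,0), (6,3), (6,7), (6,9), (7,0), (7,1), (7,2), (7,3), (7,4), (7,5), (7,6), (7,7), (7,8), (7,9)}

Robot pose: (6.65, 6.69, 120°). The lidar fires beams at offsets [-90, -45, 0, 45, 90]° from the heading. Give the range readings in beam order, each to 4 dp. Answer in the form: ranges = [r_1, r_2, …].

ranges = [0.4041, 0.3209, 0.3580, 3.7788, 1.9053]

beam 1: φ=-90°, α=30°
  d=(0.8660,0.5000)  start (6,6)  tX=0.4041 tY=0.6200  stride 1/|dx|=1.1547 1/|dy|=2.0000
    cross x-line → (7,6), t=0.4041 (wall)
  → r_1 = 0.4041
beam 2: φ=-45°, α=75°
  d=(0.2588,0.9659)  start (6,6)  tX=1.3523 tY=0.3209  stride 1/|dx|=3.8637 1/|dy|=1.0353
    cross y-line → (6,7), t=0.3209 (wall)
  → r_2 = 0.3209
beam 3: φ=0°, α=120°
  d=(-0.5000,0.8660)  start (6,6)  tX=1.3000 tY=0.3580  stride 1/|dx|=2.0000 1/|dy|=1.1547
    cross y-line → (6,7), t=0.3580 (wall)
  → r_3 = 0.3580
beam 4: φ=45°, α=165°
  d=(-0.9659,0.2588)  start (6,6)  tX=0.6729 tY=1.1977  stride 1/|dx|=1.0353 1/|dy|=3.8637
    cross x-line → (5,6), t=0.6729
    cross y-line → (5,7), t=1.1977
    cross x-line → (4,7), t=1.7082
    cross x-line → (3,7), t=2.7435
    cross x-line → (2,7), t=3.7788 (wall)
  → r_4 = 3.7788
beam 5: φ=90°, α=210°
  d=(-0.8660,-0.5000)  start (6,6)  tX=0.7506 tY=1.3800  stride 1/|dx|=1.1547 1/|dy|=2.0000
    cross x-line → (5,6), t=0.7506
    cross y-line → (5,5), t=1.3800
    cross x-line → (4,5), t=1.9053 (wall)
  → r_5 = 1.9053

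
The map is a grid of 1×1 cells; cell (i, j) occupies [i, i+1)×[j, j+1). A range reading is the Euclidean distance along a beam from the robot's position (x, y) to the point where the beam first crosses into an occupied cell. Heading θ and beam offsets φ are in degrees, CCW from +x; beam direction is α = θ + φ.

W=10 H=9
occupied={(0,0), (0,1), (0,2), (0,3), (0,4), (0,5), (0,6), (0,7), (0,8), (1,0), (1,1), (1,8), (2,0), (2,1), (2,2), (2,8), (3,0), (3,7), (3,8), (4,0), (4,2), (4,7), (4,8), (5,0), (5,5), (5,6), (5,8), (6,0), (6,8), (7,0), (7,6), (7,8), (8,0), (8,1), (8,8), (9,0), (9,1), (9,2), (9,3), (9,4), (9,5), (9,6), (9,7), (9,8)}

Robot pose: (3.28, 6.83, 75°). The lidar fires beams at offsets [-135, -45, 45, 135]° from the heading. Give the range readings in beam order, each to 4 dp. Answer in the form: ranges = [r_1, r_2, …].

ranges = [6.7319, 0.3400, 0.1963, 2.6327]

beam 1: φ=-135°, α=300°
  d=(0.5000,-0.8660)  start (3,6)  tX=1.4400 tY=0.9584  stride 1/|dx|=2.0000 1/|dy|=1.1547
    cross y-line → (3,5), t=0.9584
    cross x-line → (4,5), t=1.4400
    cross y-line → (4,4), t=2.1131
    cross y-line → (4,3), t=3.2678
    cross x-line → (5,3), t=3.4400
    cross y-line → (5,2), t=4.4225
    cross x-line → (6,2), t=5.4400
    cross y-line → (6,1), t=5.5772
    cross y-line → (6,0), t=6.7319 (wall)
  → r_1 = 6.7319
beam 2: φ=-45°, α=30°
  d=(0.8660,0.5000)  start (3,6)  tX=0.8314 tY=0.3400  stride 1/|dx|=1.1547 1/|dy|=2.0000
    cross y-line → (3,7), t=0.3400 (wall)
  → r_2 = 0.3400
beam 3: φ=45°, α=120°
  d=(-0.5000,0.8660)  start (3,6)  tX=0.5600 tY=0.1963  stride 1/|dx|=2.0000 1/|dy|=1.1547
    cross y-line → (3,7), t=0.1963 (wall)
  → r_3 = 0.1963
beam 4: φ=135°, α=210°
  d=(-0.8660,-0.5000)  start (3,6)  tX=0.3233 tY=1.6600  stride 1/|dx|=1.1547 1/|dy|=2.0000
    cross x-line → (2,6), t=0.3233
    cross x-line → (1,6), t=1.4780
    cross y-line → (1,5), t=1.6600
    cross x-line → (0,5), t=2.6327 (wall)
  → r_4 = 2.6327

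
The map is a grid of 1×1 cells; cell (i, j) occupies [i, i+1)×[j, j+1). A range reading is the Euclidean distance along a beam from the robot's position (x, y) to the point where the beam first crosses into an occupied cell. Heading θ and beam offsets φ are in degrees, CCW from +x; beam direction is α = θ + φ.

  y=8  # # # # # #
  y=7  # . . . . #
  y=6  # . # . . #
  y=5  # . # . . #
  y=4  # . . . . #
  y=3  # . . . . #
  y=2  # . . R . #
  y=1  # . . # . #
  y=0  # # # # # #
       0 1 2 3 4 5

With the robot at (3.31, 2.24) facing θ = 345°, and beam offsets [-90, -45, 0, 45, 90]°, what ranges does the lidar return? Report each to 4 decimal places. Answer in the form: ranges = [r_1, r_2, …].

ranges = [0.2485, 0.2771, 1.7496, 1.9514, 5.9632]

beam 1: φ=-90°, α=255°
  cosα=-0.2588 sinα=-0.9659 | (3,2) | tMaxX 1.1977 tMaxY 0.2485 | tΔX 3.8637 tΔY 1.0353
    t=0.2485 [y] (3,1) — stop
  → r_1 = 0.2485
beam 2: φ=-45°, α=300°
  cosα=0.5000 sinα=-0.8660 | (3,2) | tMaxX 1.3800 tMaxY 0.2771 | tΔX 2.0000 tΔY 1.1547
    t=0.2771 [y] (3,1) — stop
  → r_2 = 0.2771
beam 3: φ=0°, α=345°
  cosα=0.9659 sinα=-0.2588 | (3,2) | tMaxX 0.7143 tMaxY 0.9273 | tΔX 1.0353 tΔY 3.8637
    t=0.7143 [x] (4,2)
    t=0.9273 [y] (4,1)
    t=1.7496 [x] (5,1) — stop
  → r_3 = 1.7496
beam 4: φ=45°, α=30°
  cosα=0.8660 sinα=0.5000 | (3,2) | tMaxX 0.7967 tMaxY 1.5200 | tΔX 1.1547 tΔY 2.0000
    t=0.7967 [x] (4,2)
    t=1.5200 [y] (4,3)
    t=1.9514 [x] (5,3) — stop
  → r_4 = 1.9514
beam 5: φ=90°, α=75°
  cosα=0.2588 sinα=0.9659 | (3,2) | tMaxX 2.6660 tMaxY 0.7868 | tΔX 3.8637 tΔY 1.0353
    t=0.7868 [y] (3,3)
    t=1.8221 [y] (3,4)
    t=2.6660 [x] (4,4)
    t=2.8574 [y] (4,5)
    t=3.8926 [y] (4,6)
    t=4.9279 [y] (4,7)
    t=5.9632 [y] (4,8) — stop
  → r_5 = 5.9632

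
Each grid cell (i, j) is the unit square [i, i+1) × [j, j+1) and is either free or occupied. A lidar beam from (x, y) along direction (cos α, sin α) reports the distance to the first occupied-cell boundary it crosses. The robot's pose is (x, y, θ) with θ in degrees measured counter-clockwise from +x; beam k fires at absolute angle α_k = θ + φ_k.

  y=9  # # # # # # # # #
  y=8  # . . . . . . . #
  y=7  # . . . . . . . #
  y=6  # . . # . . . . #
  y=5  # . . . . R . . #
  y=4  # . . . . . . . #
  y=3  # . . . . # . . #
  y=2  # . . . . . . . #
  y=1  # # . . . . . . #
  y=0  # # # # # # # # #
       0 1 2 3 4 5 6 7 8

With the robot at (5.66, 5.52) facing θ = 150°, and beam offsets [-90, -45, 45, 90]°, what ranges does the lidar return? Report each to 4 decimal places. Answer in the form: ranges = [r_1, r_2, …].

ranges = [4.0184, 3.6028, 4.8244, 5.2192]

beam 1: φ=-90°, α=60°
  cosα=0.5000 sinα=0.8660 | (5,5) | tMaxX 0.6800 tMaxY 0.5543 | tΔX 2.0000 tΔY 1.1547
    t=0.5543 [y] (5,6)
    t=0.6800 [x] (6,6)
    t=1.7090 [y] (6,7)
    t=2.6800 [x] (7,7)
    t=2.8637 [y] (7,8)
    t=4.0184 [y] (7,9) — stop
  → r_1 = 4.0184
beam 2: φ=-45°, α=105°
  cosα=-0.2588 sinα=0.9659 | (5,5) | tMaxX 2.5500 tMaxY 0.4969 | tΔX 3.8637 tΔY 1.0353
    t=0.4969 [y] (5,6)
    t=1.5322 [y] (5,7)
    t=2.5500 [x] (4,7)
    t=2.5675 [y] (4,8)
    t=3.6028 [y] (4,9) — stop
  → r_2 = 3.6028
beam 3: φ=45°, α=195°
  cosα=-0.9659 sinα=-0.2588 | (5,5) | tMaxX 0.6833 tMaxY 2.0091 | tΔX 1.0353 tΔY 3.8637
    t=0.6833 [x] (4,5)
    t=1.7186 [x] (3,5)
    t=2.0091 [y] (3,4)
    t=2.7538 [x] (2,4)
    t=3.7891 [x] (1,4)
    t=4.8244 [x] (0,4) — stop
  → r_3 = 4.8244
beam 4: φ=90°, α=240°
  cosα=-0.5000 sinα=-0.8660 | (5,5) | tMaxX 1.3200 tMaxY 0.6004 | tΔX 2.0000 tΔY 1.1547
    t=0.6004 [y] (5,4)
    t=1.3200 [x] (4,4)
    t=1.7551 [y] (4,3)
    t=2.9098 [y] (4,2)
    t=3.3200 [x] (3,2)
    t=4.0645 [y] (3,1)
    t=5.2192 [y] (3,0) — stop
  → r_4 = 5.2192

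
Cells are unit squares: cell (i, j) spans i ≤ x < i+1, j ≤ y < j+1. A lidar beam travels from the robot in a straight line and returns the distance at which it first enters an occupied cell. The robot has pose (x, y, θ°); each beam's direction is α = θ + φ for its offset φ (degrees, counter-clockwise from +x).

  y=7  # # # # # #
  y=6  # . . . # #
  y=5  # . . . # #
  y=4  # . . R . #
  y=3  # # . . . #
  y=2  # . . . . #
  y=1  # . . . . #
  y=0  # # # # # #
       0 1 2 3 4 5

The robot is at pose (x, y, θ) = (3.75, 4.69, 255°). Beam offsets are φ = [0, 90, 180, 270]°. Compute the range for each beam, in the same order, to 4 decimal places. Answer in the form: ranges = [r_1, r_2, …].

beam 1: φ=0°, α=255°
  dir = (cos 255°, sin 255°) = (-0.2588, -0.9659); from cell (3,4)
  next x-line at t=2.8978, next y-line at t=0.7143; Δt_x=3.8637, Δt_y=1.0353
    y: enter (3,3) at t=0.7143
    y: enter (3,2) at t=1.7496
    y: enter (3,1) at t=2.7849
    x: enter (2,1) at t=2.8978
    y: enter (2,0) at t=3.8202 ← occupied
  → r_1 = 3.8202
beam 2: φ=90°, α=345°
  dir = (cos 345°, sin 345°) = (0.9659, -0.2588); from cell (3,4)
  next x-line at t=0.2588, next y-line at t=2.6660; Δt_x=1.0353, Δt_y=3.8637
    x: enter (4,4) at t=0.2588
    x: enter (5,4) at t=1.2941 ← occupied
  → r_2 = 1.2941
beam 3: φ=180°, α=75°
  dir = (cos 75°, sin 75°) = (0.2588, 0.9659); from cell (3,4)
  next x-line at t=0.9659, next y-line at t=0.3209; Δt_x=3.8637, Δt_y=1.0353
    y: enter (3,5) at t=0.3209
    x: enter (4,5) at t=0.9659 ← occupied
  → r_3 = 0.9659
beam 4: φ=270°, α=165°
  dir = (cos 165°, sin 165°) = (-0.9659, 0.2588); from cell (3,4)
  next x-line at t=0.7765, next y-line at t=1.1977; Δt_x=1.0353, Δt_y=3.8637
    x: enter (2,4) at t=0.7765
    y: enter (2,5) at t=1.1977
    x: enter (1,5) at t=1.8117
    x: enter (0,5) at t=2.8470 ← occupied
  → r_4 = 2.8470

ranges = [3.8202, 1.2941, 0.9659, 2.8470]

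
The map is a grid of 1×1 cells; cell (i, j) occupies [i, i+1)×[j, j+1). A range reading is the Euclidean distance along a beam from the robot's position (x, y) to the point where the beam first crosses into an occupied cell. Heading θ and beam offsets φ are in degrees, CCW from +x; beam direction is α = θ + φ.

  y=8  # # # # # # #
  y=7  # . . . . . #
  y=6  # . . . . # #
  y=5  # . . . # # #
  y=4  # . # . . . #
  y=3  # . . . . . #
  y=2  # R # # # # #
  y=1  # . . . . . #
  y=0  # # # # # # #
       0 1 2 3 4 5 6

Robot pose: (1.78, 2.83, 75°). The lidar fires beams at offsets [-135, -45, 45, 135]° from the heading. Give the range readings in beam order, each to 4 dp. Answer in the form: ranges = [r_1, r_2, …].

beam 1: φ=-135°, α=300°
  direction (0.5000, -0.8660); cell (1,2); t to first gridline: x 0.4400, y 0.9584 (then +2.0000 / +1.1547)
    (2,2) via x @ 0.4400  # hit
  → r_1 = 0.4400
beam 2: φ=-45°, α=30°
  direction (0.8660, 0.5000); cell (1,2); t to first gridline: x 0.2540, y 0.3400 (then +1.1547 / +2.0000)
    (2,2) via x @ 0.2540  # hit
  → r_2 = 0.2540
beam 3: φ=45°, α=120°
  direction (-0.5000, 0.8660); cell (1,2); t to first gridline: x 1.5600, y 0.1963 (then +2.0000 / +1.1547)
    (1,3) via y @ 0.1963
    (1,4) via y @ 1.3510
    (0,4) via x @ 1.5600  # hit
  → r_3 = 1.5600
beam 4: φ=135°, α=210°
  direction (-0.8660, -0.5000); cell (1,2); t to first gridline: x 0.9007, y 1.6600 (then +1.1547 / +2.0000)
    (0,2) via x @ 0.9007  # hit
  → r_4 = 0.9007

ranges = [0.4400, 0.2540, 1.5600, 0.9007]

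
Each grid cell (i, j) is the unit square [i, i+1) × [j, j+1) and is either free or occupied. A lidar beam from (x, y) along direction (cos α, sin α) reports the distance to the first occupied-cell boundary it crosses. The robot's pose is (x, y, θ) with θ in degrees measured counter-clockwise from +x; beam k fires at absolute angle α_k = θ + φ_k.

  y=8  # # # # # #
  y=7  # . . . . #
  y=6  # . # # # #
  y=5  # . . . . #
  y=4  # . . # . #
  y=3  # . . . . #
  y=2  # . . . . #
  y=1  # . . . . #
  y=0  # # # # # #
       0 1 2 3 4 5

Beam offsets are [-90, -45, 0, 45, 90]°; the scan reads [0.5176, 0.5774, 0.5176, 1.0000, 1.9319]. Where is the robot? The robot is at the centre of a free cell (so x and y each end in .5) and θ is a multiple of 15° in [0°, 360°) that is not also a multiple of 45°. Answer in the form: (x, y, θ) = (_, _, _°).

(x, y, θ) = (4.5, 7.5, 105°)

Enumerate (i+0.5, j+0.5, θ) over the 24 free cells and 16 admissible headings. For each, cast all 5 beams and compare to the given ranges.
  (1.5, 3.5, 165°): beam 1 = 2.5882 ≠ 0.5176 ✗
  (1.5, 2.5, 195°): beam 1 = 1.9319 ≠ 0.5176 ✗
  (2.5, 7.5, 345°): beam 3 = 1.9319 ≠ 0.5176 ✗
  …
  (4.5, 7.5, 105°): r_1=0.5176, r_2=0.5774, r_3=0.5176, r_4=1.0000, r_5=1.9319 — all match ✓
Only this pose fits every beam.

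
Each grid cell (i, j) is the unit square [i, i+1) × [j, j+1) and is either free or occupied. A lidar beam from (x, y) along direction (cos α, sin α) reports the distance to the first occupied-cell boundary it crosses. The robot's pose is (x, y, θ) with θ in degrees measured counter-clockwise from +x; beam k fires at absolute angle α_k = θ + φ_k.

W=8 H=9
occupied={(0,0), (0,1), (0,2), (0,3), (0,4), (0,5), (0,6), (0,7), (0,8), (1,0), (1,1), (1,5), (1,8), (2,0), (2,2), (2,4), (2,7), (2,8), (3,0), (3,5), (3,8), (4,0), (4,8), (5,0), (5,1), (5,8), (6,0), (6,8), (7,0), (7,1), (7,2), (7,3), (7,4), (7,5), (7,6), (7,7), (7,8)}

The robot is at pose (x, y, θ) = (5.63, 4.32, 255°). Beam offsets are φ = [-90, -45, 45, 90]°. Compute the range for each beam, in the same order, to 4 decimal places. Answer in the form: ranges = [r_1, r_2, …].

ranges = [2.6273, 3.0369, 2.7400, 1.4183]

beam 1: φ=-90°, α=165°
  d=(-0.9659,0.2588)  start (5,4)  tX=0.6522 tY=2.6273  stride 1/|dx|=1.0353 1/|dy|=3.8637
    cross x-line → (4,4), t=0.6522
    cross x-line → (3,4), t=1.6875
    cross y-line → (3,5), t=2.6273 (wall)
  → r_1 = 2.6273
beam 2: φ=-45°, α=210°
  d=(-0.8660,-0.5000)  start (5,4)  tX=0.7275 tY=0.6400  stride 1/|dx|=1.1547 1/|dy|=2.0000
    cross y-line → (5,3), t=0.6400
    cross x-line → (4,3), t=0.7275
    cross x-line → (3,3), t=1.8822
    cross y-line → (3,2), t=2.6400
    cross x-line → (2,2), t=3.0369 (wall)
  → r_2 = 3.0369
beam 3: φ=45°, α=300°
  d=(0.5000,-0.8660)  start (5,4)  tX=0.7400 tY=0.3695  stride 1/|dx|=2.0000 1/|dy|=1.1547
    cross y-line → (5,3), t=0.3695
    cross x-line → (6,3), t=0.7400
    cross y-line → (6,2), t=1.5242
    cross y-line → (6,1), t=2.6789
    cross x-line → (7,1), t=2.7400 (wall)
  → r_3 = 2.7400
beam 4: φ=90°, α=345°
  d=(0.9659,-0.2588)  start (5,4)  tX=0.3831 tY=1.2364  stride 1/|dx|=1.0353 1/|dy|=3.8637
    cross x-line → (6,4), t=0.3831
    cross y-line → (6,3), t=1.2364
    cross x-line → (7,3), t=1.4183 (wall)
  → r_4 = 1.4183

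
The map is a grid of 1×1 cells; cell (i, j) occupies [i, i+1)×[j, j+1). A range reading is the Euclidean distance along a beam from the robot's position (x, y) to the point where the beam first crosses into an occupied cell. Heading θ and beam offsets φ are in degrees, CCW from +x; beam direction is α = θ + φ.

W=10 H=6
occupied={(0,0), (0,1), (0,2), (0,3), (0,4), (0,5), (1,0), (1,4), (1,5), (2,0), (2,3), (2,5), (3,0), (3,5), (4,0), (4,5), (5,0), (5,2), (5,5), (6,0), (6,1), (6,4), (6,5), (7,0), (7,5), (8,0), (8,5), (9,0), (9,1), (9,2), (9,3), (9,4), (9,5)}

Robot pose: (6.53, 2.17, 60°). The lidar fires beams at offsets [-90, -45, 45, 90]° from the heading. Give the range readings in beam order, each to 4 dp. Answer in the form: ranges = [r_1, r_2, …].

ranges = [0.3400, 2.5571, 1.8946, 0.6120]

beam 1: φ=-90°, α=330°
  dir = (cos 330°, sin 330°) = (0.8660, -0.5000); from cell (6,2)
  next x-line at t=0.5427, next y-line at t=0.3400; Δt_x=1.1547, Δt_y=2.0000
    y: enter (6,1) at t=0.3400 ← occupied
  → r_1 = 0.3400
beam 2: φ=-45°, α=15°
  dir = (cos 15°, sin 15°) = (0.9659, 0.2588); from cell (6,2)
  next x-line at t=0.4866, next y-line at t=3.2069; Δt_x=1.0353, Δt_y=3.8637
    x: enter (7,2) at t=0.4866
    x: enter (8,2) at t=1.5219
    x: enter (9,2) at t=2.5571 ← occupied
  → r_2 = 2.5571
beam 3: φ=45°, α=105°
  dir = (cos 105°, sin 105°) = (-0.2588, 0.9659); from cell (6,2)
  next x-line at t=2.0478, next y-line at t=0.8593; Δt_x=3.8637, Δt_y=1.0353
    y: enter (6,3) at t=0.8593
    y: enter (6,4) at t=1.8946 ← occupied
  → r_3 = 1.8946
beam 4: φ=90°, α=150°
  dir = (cos 150°, sin 150°) = (-0.8660, 0.5000); from cell (6,2)
  next x-line at t=0.6120, next y-line at t=1.6600; Δt_x=1.1547, Δt_y=2.0000
    x: enter (5,2) at t=0.6120 ← occupied
  → r_4 = 0.6120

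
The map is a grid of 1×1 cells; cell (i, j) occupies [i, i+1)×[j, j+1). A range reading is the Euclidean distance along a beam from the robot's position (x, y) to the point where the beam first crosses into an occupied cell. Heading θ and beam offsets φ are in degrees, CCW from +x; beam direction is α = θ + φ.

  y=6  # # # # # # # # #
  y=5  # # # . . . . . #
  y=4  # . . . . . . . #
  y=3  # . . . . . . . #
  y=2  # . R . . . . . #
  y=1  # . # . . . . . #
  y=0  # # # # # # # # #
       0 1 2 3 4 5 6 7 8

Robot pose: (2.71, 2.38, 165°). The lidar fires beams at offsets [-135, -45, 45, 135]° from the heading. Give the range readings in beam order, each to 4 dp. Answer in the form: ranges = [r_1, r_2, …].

ranges = [6.1084, 3.0253, 0.7600, 0.4388]

beam 1: φ=-135°, α=30°
  d=(0.8660,0.5000)  start (2,2)  tX=0.3349 tY=1.2400  stride 1/|dx|=1.1547 1/|dy|=2.0000
    cross x-line → (3,2), t=0.3349
    cross y-line → (3,3), t=1.2400
    cross x-line → (4,3), t=1.4896
    cross x-line → (5,3), t=2.6443
    cross y-line → (5,4), t=3.2400
    cross x-line → (6,4), t=3.7990
    cross x-line → (7,4), t=4.9537
    cross y-line → (7,5), t=5.2400
    cross x-line → (8,5), t=6.1084 (wall)
  → r_1 = 6.1084
beam 2: φ=-45°, α=120°
  d=(-0.5000,0.8660)  start (2,2)  tX=1.4200 tY=0.7159  stride 1/|dx|=2.0000 1/|dy|=1.1547
    cross y-line → (2,3), t=0.7159
    cross x-line → (1,3), t=1.4200
    cross y-line → (1,4), t=1.8706
    cross y-line → (1,5), t=3.0253 (wall)
  → r_2 = 3.0253
beam 3: φ=45°, α=210°
  d=(-0.8660,-0.5000)  start (2,2)  tX=0.8198 tY=0.7600  stride 1/|dx|=1.1547 1/|dy|=2.0000
    cross y-line → (2,1), t=0.7600 (wall)
  → r_3 = 0.7600
beam 4: φ=135°, α=300°
  d=(0.5000,-0.8660)  start (2,2)  tX=0.5800 tY=0.4388  stride 1/|dx|=2.0000 1/|dy|=1.1547
    cross y-line → (2,1), t=0.4388 (wall)
  → r_4 = 0.4388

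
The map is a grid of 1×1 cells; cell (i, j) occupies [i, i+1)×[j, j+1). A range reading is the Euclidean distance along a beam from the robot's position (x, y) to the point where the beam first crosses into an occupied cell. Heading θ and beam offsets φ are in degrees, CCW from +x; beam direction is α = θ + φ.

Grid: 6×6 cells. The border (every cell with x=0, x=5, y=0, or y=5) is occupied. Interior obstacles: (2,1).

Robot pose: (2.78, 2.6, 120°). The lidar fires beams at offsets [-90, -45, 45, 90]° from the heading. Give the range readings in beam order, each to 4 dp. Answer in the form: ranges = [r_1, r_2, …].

ranges = [2.5634, 2.4847, 1.8428, 2.0554]

beam 1: φ=-90°, α=30°
  direction (0.8660, 0.5000); cell (2,2); t to first gridline: x 0.2540, y 0.8000 (then +1.1547 / +2.0000)
    (3,2) via x @ 0.2540
    (3,3) via y @ 0.8000
    (4,3) via x @ 1.4087
    (5,3) via x @ 2.5634  # hit
  → r_1 = 2.5634
beam 2: φ=-45°, α=75°
  direction (0.2588, 0.9659); cell (2,2); t to first gridline: x 0.8500, y 0.4141 (then +3.8637 / +1.0353)
    (2,3) via y @ 0.4141
    (3,3) via x @ 0.8500
    (3,4) via y @ 1.4494
    (3,5) via y @ 2.4847  # hit
  → r_2 = 2.4847
beam 3: φ=45°, α=165°
  direction (-0.9659, 0.2588); cell (2,2); t to first gridline: x 0.8075, y 1.5455 (then +1.0353 / +3.8637)
    (1,2) via x @ 0.8075
    (1,3) via y @ 1.5455
    (0,3) via x @ 1.8428  # hit
  → r_3 = 1.8428
beam 4: φ=90°, α=210°
  direction (-0.8660, -0.5000); cell (2,2); t to first gridline: x 0.9007, y 1.2000 (then +1.1547 / +2.0000)
    (1,2) via x @ 0.9007
    (1,1) via y @ 1.2000
    (0,1) via x @ 2.0554  # hit
  → r_4 = 2.0554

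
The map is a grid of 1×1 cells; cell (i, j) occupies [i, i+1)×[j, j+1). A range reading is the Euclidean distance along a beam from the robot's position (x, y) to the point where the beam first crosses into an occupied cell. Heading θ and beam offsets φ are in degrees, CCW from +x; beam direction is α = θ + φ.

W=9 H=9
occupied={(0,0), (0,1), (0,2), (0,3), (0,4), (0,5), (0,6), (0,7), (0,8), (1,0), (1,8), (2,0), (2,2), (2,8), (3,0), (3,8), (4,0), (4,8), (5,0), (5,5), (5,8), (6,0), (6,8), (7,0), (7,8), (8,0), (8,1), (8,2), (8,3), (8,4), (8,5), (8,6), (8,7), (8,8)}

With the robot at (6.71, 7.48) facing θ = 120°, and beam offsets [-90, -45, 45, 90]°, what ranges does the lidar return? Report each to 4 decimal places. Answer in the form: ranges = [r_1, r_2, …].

beam 1: φ=-90°, α=30°
  dir = (cos 30°, sin 30°) = (0.8660, 0.5000); from cell (6,7)
  next x-line at t=0.3349, next y-line at t=1.0400; Δt_x=1.1547, Δt_y=2.0000
    x: enter (7,7) at t=0.3349
    y: enter (7,8) at t=1.0400 ← occupied
  → r_1 = 1.0400
beam 2: φ=-45°, α=75°
  dir = (cos 75°, sin 75°) = (0.2588, 0.9659); from cell (6,7)
  next x-line at t=1.1205, next y-line at t=0.5383; Δt_x=3.8637, Δt_y=1.0353
    y: enter (6,8) at t=0.5383 ← occupied
  → r_2 = 0.5383
beam 3: φ=45°, α=165°
  dir = (cos 165°, sin 165°) = (-0.9659, 0.2588); from cell (6,7)
  next x-line at t=0.7350, next y-line at t=2.0091; Δt_x=1.0353, Δt_y=3.8637
    x: enter (5,7) at t=0.7350
    x: enter (4,7) at t=1.7703
    y: enter (4,8) at t=2.0091 ← occupied
  → r_3 = 2.0091
beam 4: φ=90°, α=210°
  dir = (cos 210°, sin 210°) = (-0.8660, -0.5000); from cell (6,7)
  next x-line at t=0.8198, next y-line at t=0.9600; Δt_x=1.1547, Δt_y=2.0000
    x: enter (5,7) at t=0.8198
    y: enter (5,6) at t=0.9600
    x: enter (4,6) at t=1.9745
    y: enter (4,5) at t=2.9600
    x: enter (3,5) at t=3.1292
    x: enter (2,5) at t=4.2839
    y: enter (2,4) at t=4.9600
    x: enter (1,4) at t=5.4386
    x: enter (0,4) at t=6.5933 ← occupied
  → r_4 = 6.5933

ranges = [1.0400, 0.5383, 2.0091, 6.5933]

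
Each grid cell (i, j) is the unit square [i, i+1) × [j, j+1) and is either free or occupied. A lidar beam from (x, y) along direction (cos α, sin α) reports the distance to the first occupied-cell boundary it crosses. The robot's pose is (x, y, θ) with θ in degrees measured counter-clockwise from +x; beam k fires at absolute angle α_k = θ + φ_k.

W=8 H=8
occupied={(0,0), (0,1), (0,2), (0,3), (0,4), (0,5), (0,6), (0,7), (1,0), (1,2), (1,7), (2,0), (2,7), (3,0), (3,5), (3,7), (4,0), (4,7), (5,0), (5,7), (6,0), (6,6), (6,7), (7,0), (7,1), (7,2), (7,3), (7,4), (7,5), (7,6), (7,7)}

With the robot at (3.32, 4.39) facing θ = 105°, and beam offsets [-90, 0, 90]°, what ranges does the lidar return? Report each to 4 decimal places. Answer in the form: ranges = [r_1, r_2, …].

ranges = [3.8098, 0.6315, 2.4018]

beam 1: φ=-90°, α=15°
  d=(0.9659,0.2588)  start (3,4)  tX=0.7040 tY=2.3569  stride 1/|dx|=1.0353 1/|dy|=3.8637
    cross x-line → (4,4), t=0.7040
    cross x-line → (5,4), t=1.7393
    cross y-line → (5,5), t=2.3569
    cross x-line → (6,5), t=2.7745
    cross x-line → (7,5), t=3.8098 (wall)
  → r_1 = 3.8098
beam 2: φ=0°, α=105°
  d=(-0.2588,0.9659)  start (3,4)  tX=1.2364 tY=0.6315  stride 1/|dx|=3.8637 1/|dy|=1.0353
    cross y-line → (3,5), t=0.6315 (wall)
  → r_2 = 0.6315
beam 3: φ=90°, α=195°
  d=(-0.9659,-0.2588)  start (3,4)  tX=0.3313 tY=1.5068  stride 1/|dx|=1.0353 1/|dy|=3.8637
    cross x-line → (2,4), t=0.3313
    cross x-line → (1,4), t=1.3666
    cross y-line → (1,3), t=1.5068
    cross x-line → (0,3), t=2.4018 (wall)
  → r_3 = 2.4018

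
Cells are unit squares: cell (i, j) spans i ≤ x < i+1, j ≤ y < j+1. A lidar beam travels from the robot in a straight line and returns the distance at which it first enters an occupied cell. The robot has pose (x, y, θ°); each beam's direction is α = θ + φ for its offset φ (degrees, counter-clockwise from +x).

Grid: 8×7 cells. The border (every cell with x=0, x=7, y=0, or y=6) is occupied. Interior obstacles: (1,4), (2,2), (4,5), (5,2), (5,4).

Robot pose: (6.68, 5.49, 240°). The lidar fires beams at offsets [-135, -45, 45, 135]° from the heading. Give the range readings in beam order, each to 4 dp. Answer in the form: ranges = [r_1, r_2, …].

beam 1: φ=-135°, α=105°
  cosα=-0.2588 sinα=0.9659 | (6,5) | tMaxX 2.6273 tMaxY 0.5280 | tΔX 3.8637 tΔY 1.0353
    t=0.5280 [y] (6,6) — stop
  → r_1 = 0.5280
beam 2: φ=-45°, α=195°
  cosα=-0.9659 sinα=-0.2588 | (6,5) | tMaxX 0.7040 tMaxY 1.8932 | tΔX 1.0353 tΔY 3.8637
    t=0.7040 [x] (5,5)
    t=1.7393 [x] (4,5) — stop
  → r_2 = 1.7393
beam 3: φ=45°, α=285°
  cosα=0.2588 sinα=-0.9659 | (6,5) | tMaxX 1.2364 tMaxY 0.5073 | tΔX 3.8637 tΔY 1.0353
    t=0.5073 [y] (6,4)
    t=1.2364 [x] (7,4) — stop
  → r_3 = 1.2364
beam 4: φ=135°, α=15°
  cosα=0.9659 sinα=0.2588 | (6,5) | tMaxX 0.3313 tMaxY 1.9705 | tΔX 1.0353 tΔY 3.8637
    t=0.3313 [x] (7,5) — stop
  → r_4 = 0.3313

ranges = [0.5280, 1.7393, 1.2364, 0.3313]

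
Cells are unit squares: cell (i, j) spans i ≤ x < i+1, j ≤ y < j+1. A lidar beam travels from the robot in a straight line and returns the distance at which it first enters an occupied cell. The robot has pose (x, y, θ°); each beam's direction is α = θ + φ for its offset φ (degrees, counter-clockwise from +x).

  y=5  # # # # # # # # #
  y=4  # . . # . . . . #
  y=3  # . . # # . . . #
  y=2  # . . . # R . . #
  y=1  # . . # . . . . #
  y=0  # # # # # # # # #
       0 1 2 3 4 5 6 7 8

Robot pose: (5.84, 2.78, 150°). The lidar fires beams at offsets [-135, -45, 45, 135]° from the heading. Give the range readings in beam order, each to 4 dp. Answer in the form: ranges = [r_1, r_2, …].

beam 1: φ=-135°, α=15°
  d=(0.9659,0.2588)  start (5,2)  tX=0.1656 tY=0.8500  stride 1/|dx|=1.0353 1/|dy|=3.8637
    cross x-line → (6,2), t=0.1656
    cross y-line → (6,3), t=0.8500
    cross x-line → (7,3), t=1.2009
    cross x-line → (8,3), t=2.2362 (wall)
  → r_1 = 2.2362
beam 2: φ=-45°, α=105°
  d=(-0.2588,0.9659)  start (5,2)  tX=3.2455 tY=0.2278  stride 1/|dx|=3.8637 1/|dy|=1.0353
    cross y-line → (5,3), t=0.2278
    cross y-line → (5,4), t=1.2630
    cross y-line → (5,5), t=2.2983 (wall)
  → r_2 = 2.2983
beam 3: φ=45°, α=195°
  d=(-0.9659,-0.2588)  start (5,2)  tX=0.8696 tY=3.0137  stride 1/|dx|=1.0353 1/|dy|=3.8637
    cross x-line → (4,2), t=0.8696 (wall)
  → r_3 = 0.8696
beam 4: φ=135°, α=285°
  d=(0.2588,-0.9659)  start (5,2)  tX=0.6182 tY=0.8075  stride 1/|dx|=3.8637 1/|dy|=1.0353
    cross x-line → (6,2), t=0.6182
    cross y-line → (6,1), t=0.8075
    cross y-line → (6,0), t=1.8428 (wall)
  → r_4 = 1.8428

ranges = [2.2362, 2.2983, 0.8696, 1.8428]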